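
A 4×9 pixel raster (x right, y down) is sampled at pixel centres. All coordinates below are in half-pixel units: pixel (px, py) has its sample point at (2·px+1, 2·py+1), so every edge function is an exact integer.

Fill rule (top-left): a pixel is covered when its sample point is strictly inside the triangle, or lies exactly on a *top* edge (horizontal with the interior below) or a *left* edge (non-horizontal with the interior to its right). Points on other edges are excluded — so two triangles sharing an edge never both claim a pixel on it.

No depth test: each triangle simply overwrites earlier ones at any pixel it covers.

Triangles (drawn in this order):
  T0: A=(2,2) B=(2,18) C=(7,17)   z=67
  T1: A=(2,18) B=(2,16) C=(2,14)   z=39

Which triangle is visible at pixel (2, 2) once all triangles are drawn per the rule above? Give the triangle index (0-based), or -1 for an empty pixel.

T0:
  2·area = 80  (B↔C swapped to make it positive)
  edge (2, 2)→(7, 17): d=(5,15) right/bottom  bias=-1
  edge (7, 17)→(2, 18): d=(-5,1) right/bottom  bias=-1
  edge (2, 18)→(2, 2): d=(0,-16) top-left  bias=+0
    (1,2)@(3, 5): e=[0,64,16] → ·  [on edge]
    (1,3)@(3, 7): e=[10,54,16] → #
    (2,3)@(5, 7): e=[-20,52,48] → ·
    (1,4)@(3, 9): e=[20,44,16] → #
    (2,4)@(5, 9): e=[-10,42,48] → ·
    (1,5)@(3, 11): e=[30,34,16] → #
    (2,5)@(5, 11): e=[0,32,48] → ·  [on edge]
    (1,6)@(3, 13): e=[40,24,16] → #
    (2,6)@(5, 13): e=[10,22,48] → #
    (3,6)@(7, 13): e=[-20,20,80] → ·
    (1,7)@(3, 15): e=[50,14,16] → #
    (3,7)@(7, 15): e=[-10,10,80] → ·
    (3,8)@(7, 17): e=[0,0,80] → ·  [on edge]
  covered (9 px):
    · · · ·
    · · · ·
    · · · ·
    · # · ·
    · # · ·
    · # · ·
    · # # ·
    · # # ·
    · # # ·
T1:
  degenerate (2·area = 0) — covers nothing

Z-buffer (winner per pixel, '.' = empty):
  . . . .
  . . . .
  . . . .
  . 0 . .
  . 0 . .
  . 0 . .
  . 0 0 .
  . 0 0 .
  . 0 0 .

Answer: -1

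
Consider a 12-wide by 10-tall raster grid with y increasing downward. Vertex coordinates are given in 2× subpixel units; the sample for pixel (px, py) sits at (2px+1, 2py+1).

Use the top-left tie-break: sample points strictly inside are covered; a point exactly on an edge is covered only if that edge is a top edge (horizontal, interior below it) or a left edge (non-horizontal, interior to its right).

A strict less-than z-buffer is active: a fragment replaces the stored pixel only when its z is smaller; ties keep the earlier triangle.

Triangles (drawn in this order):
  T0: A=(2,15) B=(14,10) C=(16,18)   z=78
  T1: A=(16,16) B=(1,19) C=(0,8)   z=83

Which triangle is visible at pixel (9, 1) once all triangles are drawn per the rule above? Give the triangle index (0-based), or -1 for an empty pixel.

T0:
  2·area = 106
  edge (2, 15)→(14, 10): d=(12,-5) top-left  bias=+0
  edge (14, 10)→(16, 18): d=(2,8) right/bottom  bias=-1
  edge (16, 18)→(2, 15): d=(-14,-3) top-left  bias=+0
    (6,5)@(13, 11): e=[7,10,89] → #
    (7,5)@(15, 11): e=[17,-6,95] → ·
    (3,6)@(7, 13): e=[1,62,43] → #
    (4,6)@(9, 13): e=[11,46,49] → #
    (5,6)@(11, 13): e=[21,30,55] → #
    (7,6)@(15, 13): e=[41,-2,67] → ·
    (1,7)@(3, 15): e=[5,98,3] → #
    (2,7)@(5, 15): e=[15,82,9] → #
    (7,7)@(15, 15): e=[65,2,39] → #
    (8,7)@(17, 15): e=[75,-14,45] → ·
    (1,8)@(3, 17): e=[29,102,-25] → ·
    (2,8)@(5, 17): e=[39,86,-19] → ·
  covered (14 px):
    · · · · · · · · · · · ·
    · · · · · · · · · · · ·
    · · · · · · · · · · · ·
    · · · · · · · · · · · ·
    · · · · · · · · · · · ·
    · · · · · · # · · · · ·
    · · · # # # # · · · · ·
    · # # # # # # # · · · ·
    · · · · · · # # · · · ·
    · · · · · · · · · · · ·
T1:
  2·area = 168
  edge (16, 16)→(1, 19): d=(-15,3) right/bottom  bias=-1
  edge (1, 19)→(0, 8): d=(-1,-11) top-left  bias=+0
  edge (0, 8)→(16, 16): d=(16,8) right/bottom  bias=-1
    (0,4)@(1, 9): e=[150,10,8] → #
    (1,4)@(3, 9): e=[144,32,-8] → ·
    (0,5)@(1, 11): e=[120,8,40] → #
    (1,5)@(3, 11): e=[114,30,24] → #
    (2,5)@(5, 11): e=[108,52,8] → #
    (3,5)@(7, 11): e=[102,74,-8] → ·
    (0,6)@(1, 13): e=[90,6,72] → #
    (3,6)@(7, 13): e=[72,72,24] → #
    (4,6)@(9, 13): e=[66,94,8] → #
    (5,6)@(11, 13): e=[60,116,-8] → ·
    (0,7)@(1, 15): e=[60,4,104] → #
    (5,7)@(11, 15): e=[30,114,24] → #
    (10,7)@(21, 15): e=[0,224,-56] → ·  [on edge]
    (5,8)@(11, 17): e=[0,112,56] → ·  [on edge]
    (0,9)@(1, 19): e=[0,0,168] → ·  [on edge]
  covered (21 px):
    · · · · · · · · · · · ·
    · · · · · · · · · · · ·
    · · · · · · · · · · · ·
    · · · · · · · · · · · ·
    # · · · · · · · · · · ·
    # # # · · · · · · · · ·
    # # # # # · · · · · · ·
    # # # # # # # · · · · ·
    # # # # # · · · · · · ·
    · · · · · · · · · · · ·

Z-buffer (winner per pixel, '.' = empty):
  . . . . . . . . . . . .
  . . . . . . . . . . . .
  . . . . . . . . . . . .
  . . . . . . . . . . . .
  1 . . . . . . . . . . .
  1 1 1 . . . 0 . . . . .
  1 1 1 0 0 0 0 . . . . .
  1 0 0 0 0 0 0 0 . . . .
  1 1 1 1 1 . 0 0 . . . .
  . . . . . . . . . . . .

Answer: -1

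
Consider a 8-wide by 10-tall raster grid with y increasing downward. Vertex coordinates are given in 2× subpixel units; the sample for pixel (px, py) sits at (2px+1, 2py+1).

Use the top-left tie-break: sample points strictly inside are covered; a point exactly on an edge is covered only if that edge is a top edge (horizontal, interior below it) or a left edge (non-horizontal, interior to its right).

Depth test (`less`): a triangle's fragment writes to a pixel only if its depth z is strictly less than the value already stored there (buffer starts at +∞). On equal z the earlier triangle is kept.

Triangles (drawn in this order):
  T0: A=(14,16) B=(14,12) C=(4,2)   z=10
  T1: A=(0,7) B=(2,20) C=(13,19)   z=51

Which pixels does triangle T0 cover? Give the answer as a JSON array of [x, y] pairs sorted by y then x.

T0:
  2·area = 40  (B↔C swapped to make it positive)
  edge (14, 16)→(4, 2): d=(-10,-14) top-left  bias=+0
  edge (4, 2)→(14, 12): d=(10,10) right/bottom  bias=-1
  edge (14, 12)→(14, 16): d=(0,4) right/bottom  bias=-1
    (1,0)@(3, 1): e=[-4,0,44] → ·  [on edge]
    (2,1)@(5, 3): e=[4,0,36] → ·  [on edge]
    (3,2)@(7, 5): e=[12,0,28] → ·  [on edge]
    (4,3)@(9, 7): e=[20,0,20] → ·  [on edge]
    (4,4)@(9, 9): e=[0,20,20] → #  [on edge]
    (5,4)@(11, 9): e=[28,0,12] → ·  [on edge]
    (4,5)@(9, 11): e=[-20,40,20] → ·
    (5,5)@(11, 11): e=[8,20,12] → #
    (6,5)@(13, 11): e=[36,0,4] → ·  [on edge]
    (5,6)@(11, 13): e=[-12,40,12] → ·
    (6,6)@(13, 13): e=[16,20,4] → #
    (7,6)@(15, 13): e=[44,0,-4] → ·  [on edge]
  covered (3 px):
    · · · · · · · ·
    · · · · · · · ·
    · · · · · · · ·
    · · · · · · · ·
    · · · · # · · ·
    · · · · · # · ·
    · · · · · · # ·
    · · · · · · · ·
    · · · · · · · ·
    · · · · · · · ·
T1:
  2·area = 145  (B↔C swapped to make it positive)
  edge (0, 7)→(13, 19): d=(13,12) right/bottom  bias=-1
  edge (13, 19)→(2, 20): d=(-11,1) right/bottom  bias=-1
  edge (2, 20)→(0, 7): d=(-2,-13) top-left  bias=+0
    (0,4)@(1, 9): e=[14,122,9] → #
    (1,4)@(3, 9): e=[-10,120,35] → ·
    (0,5)@(1, 11): e=[40,100,5] → #
    (1,5)@(3, 11): e=[16,98,31] → #
    (2,5)@(5, 11): e=[-8,96,57] → ·
    (0,6)@(1, 13): e=[66,78,1] → #
    (2,6)@(5, 13): e=[18,74,53] → #
    (3,6)@(7, 13): e=[-6,72,79] → ·
    (0,7)@(1, 15): e=[92,56,-3] → ·
    (1,7)@(3, 15): e=[68,54,23] → #
    (3,7)@(7, 15): e=[20,50,75] → #
    (4,7)@(9, 15): e=[-4,48,101] → ·
    (6,9)@(13, 19): e=[0,0,145] → ·  [on edge]
  covered (18 px):
    · · · · · · · ·
    · · · · · · · ·
    · · · · · · · ·
    · · · · · · · ·
    # · · · · · · ·
    # # · · · · · ·
    # # # · · · · ·
    · # # # · · · ·
    · # # # # · · ·
    · # # # # # · ·

Final: [[4,4],[5,5],[6,6]]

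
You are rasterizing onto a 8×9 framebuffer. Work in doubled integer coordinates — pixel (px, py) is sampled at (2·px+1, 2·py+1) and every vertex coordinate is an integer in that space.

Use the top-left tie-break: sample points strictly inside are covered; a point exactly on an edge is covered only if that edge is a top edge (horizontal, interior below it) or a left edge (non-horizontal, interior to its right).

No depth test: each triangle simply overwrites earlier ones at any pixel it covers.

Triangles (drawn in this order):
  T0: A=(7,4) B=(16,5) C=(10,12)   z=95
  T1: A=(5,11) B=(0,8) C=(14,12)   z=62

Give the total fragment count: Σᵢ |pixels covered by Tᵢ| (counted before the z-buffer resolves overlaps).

T0:
  2·area = 69
  edge (7, 4)→(16, 5): d=(9,1) right/bottom  bias=-1
  edge (16, 5)→(10, 12): d=(-6,7) right/bottom  bias=-1
  edge (10, 12)→(7, 4): d=(-3,-8) top-left  bias=+0
    (4,2)@(9, 5): e=[7,49,13] → X
    (5,2)@(11, 5): e=[5,35,29] → X
    (6,2)@(13, 5): e=[3,21,45] → X
    (7,2)@(15, 5): e=[1,7,61] → X
    (4,3)@(9, 7): e=[25,37,7] → X
    (7,3)@(15, 7): e=[19,-5,55] → .
    (4,4)@(9, 9): e=[43,25,1] → X
    (6,4)@(13, 9): e=[39,-3,33] → .
    (4,5)@(9, 11): e=[61,13,-5] → .
    (5,5)@(11, 11): e=[59,-1,11] → .
  covered (9 px):
    . . . . . . . .
    . . . . . . . .
    . . . . X X X X
    . . . . X X X .
    . . . . X X . .
    . . . . . . . .
    . . . . . . . .
    . . . . . . . .
    . . . . . . . .
T1:
  2·area = 22
  edge (5, 11)→(0, 8): d=(-5,-3) top-left  bias=+0
  edge (0, 8)→(14, 12): d=(14,4) right/bottom  bias=-1
  edge (14, 12)→(5, 11): d=(-9,-1) top-left  bias=+0
    (1,4)@(3, 9): e=[4,2,16] → X
    (2,4)@(5, 9): e=[10,-6,18] → .
    (1,5)@(3, 11): e=[-6,30,-2] → .
    (2,5)@(5, 11): e=[0,22,0] → X  [on edge]
    (3,5)@(7, 11): e=[6,14,2] → X
    (4,5)@(9, 11): e=[12,6,4] → X
    (5,5)@(11, 11): e=[18,-2,6] → .
    (2,6)@(5, 13): e=[-10,50,-18] → .
    (3,6)@(7, 13): e=[-4,42,-16] → .
    (4,6)@(9, 13): e=[2,34,-14] → .
    (7,8)@(15, 17): e=[0,66,-44] → .  [on edge]
  covered (4 px):
    . . . . . . . .
    . . . . . . . .
    . . . . . . . .
    . . . . . . . .
    . X . . . . . .
    . . X X X . . .
    . . . . . . . .
    . . . . . . . .
    . . . . . . . .

Answer: 13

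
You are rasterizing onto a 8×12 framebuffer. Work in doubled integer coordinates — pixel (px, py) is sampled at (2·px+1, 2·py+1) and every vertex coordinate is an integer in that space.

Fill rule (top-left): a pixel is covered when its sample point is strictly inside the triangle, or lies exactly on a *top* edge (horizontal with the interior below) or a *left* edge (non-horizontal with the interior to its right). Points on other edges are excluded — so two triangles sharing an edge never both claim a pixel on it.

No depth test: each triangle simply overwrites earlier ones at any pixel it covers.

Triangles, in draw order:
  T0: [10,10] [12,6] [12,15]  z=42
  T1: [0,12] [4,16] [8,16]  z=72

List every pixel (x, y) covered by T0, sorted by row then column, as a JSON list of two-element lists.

T0:
  2·area = 18
  edge (10, 10)→(12, 6): d=(2,-4) top-left  bias=+0
  edge (12, 6)→(12, 15): d=(0,9) right/bottom  bias=-1
  edge (12, 15)→(10, 10): d=(-2,-5) top-left  bias=+0
    (5,4)@(11, 9): e=[2,9,7] → X
    (6,4)@(13, 9): e=[10,-9,17] → .
    (5,5)@(11, 11): e=[6,9,3] → X
    (6,5)@(13, 11): e=[14,-9,13] → .
    (5,6)@(11, 13): e=[10,9,-1] → .
  covered (2 px):
    . . . . . . . .
    . . . . . . . .
    . . . . . . . .
    . . . . . . . .
    . . . . . X . .
    . . . . . X . .
    . . . . . . . .
    . . . . . . . .
    . . . . . . . .
    . . . . . . . .
    . . . . . . . .
    . . . . . . . .
T1:
  2·area = 16  (B↔C swapped to make it positive)
  edge (0, 12)→(8, 16): d=(8,4) right/bottom  bias=-1
  edge (8, 16)→(4, 16): d=(-4,0) right/bottom  bias=-1
  edge (4, 16)→(0, 12): d=(-4,-4) top-left  bias=+0
    (0,6)@(1, 13): e=[4,12,0] → X  [on edge]
    (1,6)@(3, 13): e=[-4,12,8] → .
    (0,7)@(1, 15): e=[20,4,-8] → .
    (1,7)@(3, 15): e=[12,4,0] → X  [on edge]
    (2,7)@(5, 15): e=[4,4,8] → X
    (3,7)@(7, 15): e=[-4,4,16] → .
    (1,8)@(3, 17): e=[28,-4,-8] → .
    (2,8)@(5, 17): e=[20,-4,0] → .  [on edge]
    (3,9)@(7, 19): e=[28,-12,0] → .  [on edge]
    (4,10)@(9, 21): e=[36,-20,0] → .  [on edge]
    (5,11)@(11, 23): e=[44,-28,0] → .  [on edge]
  covered (3 px):
    . . . . . . . .
    . . . . . . . .
    . . . . . . . .
    . . . . . . . .
    . . . . . . . .
    . . . . . . . .
    X . . . . . . .
    . X X . . . . .
    . . . . . . . .
    . . . . . . . .
    . . . . . . . .
    . . . . . . . .

Answer: [[5,4],[5,5]]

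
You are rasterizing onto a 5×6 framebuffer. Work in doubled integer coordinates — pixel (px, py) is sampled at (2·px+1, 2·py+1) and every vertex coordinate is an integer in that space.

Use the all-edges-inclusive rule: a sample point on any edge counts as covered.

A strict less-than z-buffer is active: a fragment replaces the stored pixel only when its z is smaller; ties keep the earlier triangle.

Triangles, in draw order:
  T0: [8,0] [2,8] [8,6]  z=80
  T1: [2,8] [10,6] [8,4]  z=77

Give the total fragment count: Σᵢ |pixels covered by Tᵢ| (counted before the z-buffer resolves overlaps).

T0:
  2·area = 36  (B↔C swapped to make it positive)
  edge (8, 0)→(8, 6): d=(0,6) inclusive
  edge (8, 6)→(2, 8): d=(-6,2) inclusive
  edge (2, 8)→(8, 0): d=(6,-8) inclusive
    (3,1)@(7, 3): e=[6,20,10] → █
    (4,1)@(9, 3): e=[-6,16,26] → ·
    (2,2)@(5, 5): e=[18,12,6] → █
    (4,2)@(9, 5): e=[-6,4,38] → ·
    (1,3)@(3, 7): e=[30,4,2] → █
    (2,3)@(5, 7): e=[18,0,18] → █  [on edge]
    (3,3)@(7, 7): e=[6,-4,34] → ·
    (1,4)@(3, 9): e=[30,-8,14] → ·
    (2,4)@(5, 9): e=[18,-12,30] → ·
  covered (5 px):
    · · · · ·
    · · · █ ·
    · · █ █ ·
    · █ █ · ·
    · · · · ·
    · · · · ·
T1:
  2·area = 20  (B↔C swapped to make it positive)
  edge (2, 8)→(8, 4): d=(6,-4) inclusive
  edge (8, 4)→(10, 6): d=(2,2) inclusive
  edge (10, 6)→(2, 8): d=(-8,2) inclusive
    (2,0)@(5, 1): e=[-30,0,50] → ·  [on edge]
    (3,1)@(7, 3): e=[-10,0,30] → ·  [on edge]
    (3,2)@(7, 5): e=[2,4,14] → █
    (4,2)@(9, 5): e=[10,0,10] → █  [on edge]
    (2,3)@(5, 7): e=[6,12,2] → █
    (3,3)@(7, 7): e=[14,8,-2] → ·
    (4,3)@(9, 7): e=[22,4,-6] → ·
    (2,4)@(5, 9): e=[18,16,-14] → ·
  covered (3 px):
    · · · · ·
    · · · · ·
    · · · █ █
    · · █ · ·
    · · · · ·
    · · · · ·

Result: 8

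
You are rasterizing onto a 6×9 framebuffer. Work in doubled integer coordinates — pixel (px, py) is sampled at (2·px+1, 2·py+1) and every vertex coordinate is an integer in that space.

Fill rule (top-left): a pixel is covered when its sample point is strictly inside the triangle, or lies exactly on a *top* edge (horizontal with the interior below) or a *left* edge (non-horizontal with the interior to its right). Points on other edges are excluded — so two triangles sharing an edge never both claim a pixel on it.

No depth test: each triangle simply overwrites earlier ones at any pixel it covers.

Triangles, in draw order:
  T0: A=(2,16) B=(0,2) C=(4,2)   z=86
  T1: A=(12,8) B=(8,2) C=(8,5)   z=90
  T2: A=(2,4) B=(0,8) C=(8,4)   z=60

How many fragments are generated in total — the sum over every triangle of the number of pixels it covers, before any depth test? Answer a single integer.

T0:
  2·area = 56
  edge (2, 16)→(0, 2): d=(-2,-14) top-left  bias=+0
  edge (0, 2)→(4, 2): d=(4,0) top-left  bias=+0
  edge (4, 2)→(2, 16): d=(-2,14) right/bottom  bias=-1
    (0,1)@(1, 3): e=[12,4,40] → X
    (1,1)@(3, 3): e=[40,4,12] → X
    (2,1)@(5, 3): e=[68,4,-16] → .
    (0,2)@(1, 5): e=[8,12,36] → X
    (2,2)@(5, 5): e=[64,12,-20] → .
    (0,3)@(1, 7): e=[4,20,32] → X
    (2,3)@(5, 7): e=[60,20,-24] → .
    (0,4)@(1, 9): e=[0,28,28] → X  [on edge]
    (1,4)@(3, 9): e=[28,28,0] → .  [on edge]
    (0,5)@(1, 11): e=[-4,36,24] → .
  covered (7 px):
    . . . . . .
    X X . . . .
    X X . . . .
    X X . . . .
    X . . . . .
    . . . . . .
    . . . . . .
    . . . . . .
    . . . . . .
T1:
  2·area = 12  (B↔C swapped to make it positive)
  edge (12, 8)→(8, 5): d=(-4,-3) top-left  bias=+0
  edge (8, 5)→(8, 2): d=(0,-3) top-left  bias=+0
  edge (8, 2)→(12, 8): d=(4,6) right/bottom  bias=-1
    (4,2)@(9, 5): e=[3,3,6] → X
    (5,2)@(11, 5): e=[9,9,-6] → .
    (4,3)@(9, 7): e=[-5,3,14] → .
    (5,3)@(11, 7): e=[1,9,2] → X
    (5,4)@(11, 9): e=[-7,9,10] → .
  covered (2 px):
    . . . . . .
    . . . . . .
    . . . . X .
    . . . . . X
    . . . . . .
    . . . . . .
    . . . . . .
    . . . . . .
    . . . . . .
T2:
  2·area = 24  (B↔C swapped to make it positive)
  edge (2, 4)→(8, 4): d=(6,0) top-left  bias=+0
  edge (8, 4)→(0, 8): d=(-8,4) right/bottom  bias=-1
  edge (0, 8)→(2, 4): d=(2,-4) top-left  bias=+0
    (1,2)@(3, 5): e=[6,12,6] → X
    (2,2)@(5, 5): e=[6,4,14] → X
    (3,2)@(7, 5): e=[6,-4,22] → .
    (0,3)@(1, 7): e=[18,4,2] → X
    (1,3)@(3, 7): e=[18,-4,10] → .
    (2,3)@(5, 7): e=[18,-12,18] → .
    (0,4)@(1, 9): e=[30,-12,6] → .
  covered (3 px):
    . . . . . .
    . . . . . .
    . X X . . .
    X . . . . .
    . . . . . .
    . . . . . .
    . . . . . .
    . . . . . .
    . . . . . .

Answer: 12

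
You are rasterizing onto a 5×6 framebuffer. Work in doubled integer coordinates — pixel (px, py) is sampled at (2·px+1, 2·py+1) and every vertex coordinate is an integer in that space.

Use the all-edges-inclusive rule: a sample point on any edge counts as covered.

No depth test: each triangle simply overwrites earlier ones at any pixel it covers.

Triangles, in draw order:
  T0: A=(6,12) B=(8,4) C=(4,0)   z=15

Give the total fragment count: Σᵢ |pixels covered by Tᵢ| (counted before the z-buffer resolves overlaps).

T0:
  2·area = 40  (B↔C swapped to make it positive)
  edge (6, 12)→(4, 0): d=(-2,-12) inclusive
  edge (4, 0)→(8, 4): d=(4,4) inclusive
  edge (8, 4)→(6, 12): d=(-2,8) inclusive
    (2,0)@(5, 1): e=[10,0,30] → █  [on edge]
    (3,0)@(7, 1): e=[34,-8,14] → ·
    (2,1)@(5, 3): e=[6,8,26] → █
    (3,1)@(7, 3): e=[30,0,10] → █  [on edge]
    (4,1)@(9, 3): e=[54,-8,-6] → ·
    (2,2)@(5, 5): e=[2,16,22] → █
    (4,2)@(9, 5): e=[50,0,-10] → ·  [on edge]
    (2,3)@(5, 7): e=[-2,24,18] → ·
    (3,3)@(7, 7): e=[22,16,2] → █
    (4,3)@(9, 7): e=[46,8,-14] → ·
    (3,4)@(7, 9): e=[18,24,-2] → ·
  covered (6 px):
    · · █ · ·
    · · █ █ ·
    · · █ █ ·
    · · · █ ·
    · · · · ·
    · · · · ·

Answer: 6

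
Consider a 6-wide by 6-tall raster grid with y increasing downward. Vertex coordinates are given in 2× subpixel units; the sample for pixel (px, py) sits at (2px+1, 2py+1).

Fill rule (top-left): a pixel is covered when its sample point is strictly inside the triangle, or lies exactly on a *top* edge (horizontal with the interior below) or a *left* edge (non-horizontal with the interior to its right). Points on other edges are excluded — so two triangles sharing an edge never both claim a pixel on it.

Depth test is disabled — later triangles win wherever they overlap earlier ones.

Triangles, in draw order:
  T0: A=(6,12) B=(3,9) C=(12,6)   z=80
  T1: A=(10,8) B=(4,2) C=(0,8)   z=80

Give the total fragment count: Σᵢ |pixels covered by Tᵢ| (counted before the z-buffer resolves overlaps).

T0:
  2·area = 36
  edge (6, 12)→(3, 9): d=(-3,-3) top-left  bias=+0
  edge (3, 9)→(12, 6): d=(9,-3) top-left  bias=+0
  edge (12, 6)→(6, 12): d=(-6,6) right/bottom  bias=-1
    (0,3)@(1, 7): e=[0,-24,60] → .  [on edge]
    (4,3)@(9, 7): e=[24,0,12] → X  [on edge]
    (5,3)@(11, 7): e=[30,6,0] → .  [on edge]
    (1,4)@(3, 9): e=[0,0,36] → X  [on edge]
    (2,4)@(5, 9): e=[6,6,24] → X
    (3,4)@(7, 9): e=[12,12,12] → X
    (4,4)@(9, 9): e=[18,18,0] → .  [on edge]
    (1,5)@(3, 11): e=[-6,18,24] → .
    (2,5)@(5, 11): e=[0,24,12] → X  [on edge]
    (3,5)@(7, 11): e=[6,30,0] → .  [on edge]
  covered (5 px):
    . . . . . .
    . . . . . .
    . . . . . .
    . . . . X .
    . X X X . .
    . . X . . .
T1:
  2·area = 60  (B↔C swapped to make it positive)
  edge (10, 8)→(0, 8): d=(-10,0) right/bottom  bias=-1
  edge (0, 8)→(4, 2): d=(4,-6) top-left  bias=+0
  edge (4, 2)→(10, 8): d=(6,6) right/bottom  bias=-1
    (1,0)@(3, 1): e=[70,-10,0] → .  [on edge]
    (2,1)@(5, 3): e=[50,10,0] → .  [on edge]
    (1,2)@(3, 5): e=[30,6,24] → X
    (2,2)@(5, 5): e=[30,18,12] → X
    (3,2)@(7, 5): e=[30,30,0] → .  [on edge]
    (0,3)@(1, 7): e=[10,2,48] → X
    (3,3)@(7, 7): e=[10,38,12] → X
    (4,3)@(9, 7): e=[10,50,0] → .  [on edge]
    (0,4)@(1, 9): e=[-10,10,60] → .
    (1,4)@(3, 9): e=[-10,22,48] → .
    (2,4)@(5, 9): e=[-10,34,36] → .
    (3,4)@(7, 9): e=[-10,46,24] → .
    (5,4)@(11, 9): e=[-10,70,0] → .  [on edge]
  covered (6 px):
    . . . . . .
    . . . . . .
    . X X . . .
    X X X X . .
    . . . . . .
    . . . . . .

Result: 11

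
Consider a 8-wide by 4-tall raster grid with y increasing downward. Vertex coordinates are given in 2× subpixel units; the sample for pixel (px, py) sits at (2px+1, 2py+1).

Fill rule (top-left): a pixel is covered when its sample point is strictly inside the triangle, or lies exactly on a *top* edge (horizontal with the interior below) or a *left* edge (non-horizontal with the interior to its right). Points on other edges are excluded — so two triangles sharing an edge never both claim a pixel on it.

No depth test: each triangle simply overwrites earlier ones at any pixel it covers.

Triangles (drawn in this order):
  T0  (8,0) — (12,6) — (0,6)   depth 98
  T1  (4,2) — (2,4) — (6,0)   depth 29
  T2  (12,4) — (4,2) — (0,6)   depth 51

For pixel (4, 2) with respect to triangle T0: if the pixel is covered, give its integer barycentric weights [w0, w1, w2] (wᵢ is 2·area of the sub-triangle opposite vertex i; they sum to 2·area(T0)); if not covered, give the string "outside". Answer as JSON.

T0:
  2·area = 72
  edge (8, 0)→(12, 6): d=(4,6) right/bottom  bias=-1
  edge (12, 6)→(0, 6): d=(-12,0) right/bottom  bias=-1
  edge (0, 6)→(8, 0): d=(8,-6) top-left  bias=+0
    (3,0)@(7, 1): e=[10,60,2] → #
    (4,0)@(9, 1): e=[-2,60,14] → ·
    (2,1)@(5, 3): e=[30,36,6] → #
    (4,1)@(9, 3): e=[6,36,30] → #
    (5,1)@(11, 3): e=[-6,36,42] → ·
    (1,2)@(3, 5): e=[50,12,10] → #
    (5,2)@(11, 5): e=[2,12,58] → #
    (6,2)@(13, 5): e=[-10,12,70] → ·
    (1,3)@(3, 7): e=[58,-12,26] → ·
    (2,3)@(5, 7): e=[46,-12,38] → ·
    (3,3)@(7, 7): e=[34,-12,50] → ·
    (4,3)@(9, 7): e=[22,-12,62] → ·
  covered (9 px):
    · · · # · · · ·
    · · # # # · · ·
    · # # # # # · ·
    · · · · · · · ·
T1:
  degenerate (2·area = 0) — covers nothing
T2:
  2·area = 40  (B↔C swapped to make it positive)
  edge (12, 4)→(0, 6): d=(-12,2) right/bottom  bias=-1
  edge (0, 6)→(4, 2): d=(4,-4) top-left  bias=+0
  edge (4, 2)→(12, 4): d=(8,2) right/bottom  bias=-1
    (2,0)@(5, 1): e=[50,0,-10] → ·  [on edge]
    (1,1)@(3, 3): e=[30,0,10] → #  [on edge]
    (2,1)@(5, 3): e=[26,8,6] → #
    (3,1)@(7, 3): e=[22,16,2] → #
    (4,1)@(9, 3): e=[18,24,-2] → ·
    (0,2)@(1, 5): e=[10,0,30] → #  [on edge]
    (3,2)@(7, 5): e=[-2,24,18] → ·
    (0,3)@(1, 7): e=[-14,8,46] → ·
    (1,3)@(3, 7): e=[-18,16,42] → ·
    (2,3)@(5, 7): e=[-22,24,38] → ·
  covered (6 px):
    · · · · · · · ·
    · # # # · · · ·
    # # # · · · · ·
    · · · · · · · ·

Answer: [12,46,14]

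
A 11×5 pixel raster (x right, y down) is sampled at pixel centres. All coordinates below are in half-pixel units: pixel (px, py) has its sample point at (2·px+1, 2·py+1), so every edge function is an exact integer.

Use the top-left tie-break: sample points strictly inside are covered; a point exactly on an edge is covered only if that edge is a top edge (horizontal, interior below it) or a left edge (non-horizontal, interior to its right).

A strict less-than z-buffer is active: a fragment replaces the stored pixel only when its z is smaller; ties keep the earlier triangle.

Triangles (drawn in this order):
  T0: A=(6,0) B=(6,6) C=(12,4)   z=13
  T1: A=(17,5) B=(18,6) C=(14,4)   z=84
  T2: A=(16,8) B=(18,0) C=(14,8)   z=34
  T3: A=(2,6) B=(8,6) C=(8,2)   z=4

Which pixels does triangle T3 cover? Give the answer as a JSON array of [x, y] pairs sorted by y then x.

T0:
  2·area = 36  (B↔C swapped to make it positive)
  edge (6, 0)→(12, 4): d=(6,4) right/bottom  bias=-1
  edge (12, 4)→(6, 6): d=(-6,2) right/bottom  bias=-1
  edge (6, 6)→(6, 0): d=(0,-6) top-left  bias=+0
    (3,0)@(7, 1): e=[2,28,6] → █
    (4,0)@(9, 1): e=[-6,24,18] → ·
    (10,0)@(21, 1): e=[-54,0,90] → ·  [on edge]
    (3,1)@(7, 3): e=[14,16,6] → █
    (4,1)@(9, 3): e=[6,12,18] → █
    (5,1)@(11, 3): e=[-2,8,30] → ·
    (7,1)@(15, 3): e=[-18,0,54] → ·  [on edge]
    (3,2)@(7, 5): e=[26,4,6] → █
    (4,2)@(9, 5): e=[18,0,18] → ·  [on edge]
    (1,3)@(3, 7): e=[54,0,-18] → ·  [on edge]
    (3,3)@(7, 7): e=[38,-8,6] → ·
  covered (4 px):
    · · · █ · · · · · · ·
    · · · █ █ · · · · · ·
    · · · █ · · · · · · ·
    · · · · · · · · · · ·
    · · · · · · · · · · ·
T1:
  2·area = 2
  edge (17, 5)→(18, 6): d=(1,1) right/bottom  bias=-1
  edge (18, 6)→(14, 4): d=(-4,-2) top-left  bias=+0
  edge (14, 4)→(17, 5): d=(3,1) right/bottom  bias=-1
    (2,0)@(5, 1): e=[8,-6,0] → ·  [on edge]
    (6,0)@(13, 1): e=[0,10,-8] → ·  [on edge]
    (5,1)@(11, 3): e=[4,-2,0] → ·  [on edge]
    (7,1)@(15, 3): e=[0,6,-4] → ·  [on edge]
    (8,2)@(17, 5): e=[0,2,0] → ·  [on edge]
    (9,3)@(19, 7): e=[0,-2,4] → ·  [on edge]
    (10,4)@(21, 9): e=[0,-6,8] → ·  [on edge]
  covered (0 px):
    · · · · · · · · · · ·
    · · · · · · · · · · ·
    · · · · · · · · · · ·
    · · · · · · · · · · ·
    · · · · · · · · · · ·
T2:
  2·area = 16  (B↔C swapped to make it positive)
  edge (16, 8)→(14, 8): d=(-2,0) right/bottom  bias=-1
  edge (14, 8)→(18, 0): d=(4,-8) top-left  bias=+0
  edge (18, 0)→(16, 8): d=(-2,8) right/bottom  bias=-1
    (8,1)@(17, 3): e=[10,4,2] → █
    (9,1)@(19, 3): e=[10,20,-14] → ·
    (8,2)@(17, 5): e=[6,12,-2] → ·
    (7,3)@(15, 7): e=[2,4,10] → █
    (8,3)@(17, 7): e=[2,20,-6] → ·
    (7,4)@(15, 9): e=[-2,12,6] → ·
  covered (2 px):
    · · · · · · · · · · ·
    · · · · · · · · █ · ·
    · · · · · · · · · · ·
    · · · · · · · █ · · ·
    · · · · · · · · · · ·
T3:
  2·area = 24  (B↔C swapped to make it positive)
  edge (2, 6)→(8, 2): d=(6,-4) top-left  bias=+0
  edge (8, 2)→(8, 6): d=(0,4) right/bottom  bias=-1
  edge (8, 6)→(2, 6): d=(-6,0) right/bottom  bias=-1
    (3,1)@(7, 3): e=[2,4,18] → █
    (4,1)@(9, 3): e=[10,-4,18] → ·
    (2,2)@(5, 5): e=[6,12,6] → █
    (4,2)@(9, 5): e=[22,-4,6] → ·
    (2,3)@(5, 7): e=[18,12,-6] → ·
    (3,3)@(7, 7): e=[26,4,-6] → ·
  covered (3 px):
    · · · · · · · · · · ·
    · · · █ · · · · · · ·
    · · █ █ · · · · · · ·
    · · · · · · · · · · ·
    · · · · · · · · · · ·

Result: [[3,1],[2,2],[3,2]]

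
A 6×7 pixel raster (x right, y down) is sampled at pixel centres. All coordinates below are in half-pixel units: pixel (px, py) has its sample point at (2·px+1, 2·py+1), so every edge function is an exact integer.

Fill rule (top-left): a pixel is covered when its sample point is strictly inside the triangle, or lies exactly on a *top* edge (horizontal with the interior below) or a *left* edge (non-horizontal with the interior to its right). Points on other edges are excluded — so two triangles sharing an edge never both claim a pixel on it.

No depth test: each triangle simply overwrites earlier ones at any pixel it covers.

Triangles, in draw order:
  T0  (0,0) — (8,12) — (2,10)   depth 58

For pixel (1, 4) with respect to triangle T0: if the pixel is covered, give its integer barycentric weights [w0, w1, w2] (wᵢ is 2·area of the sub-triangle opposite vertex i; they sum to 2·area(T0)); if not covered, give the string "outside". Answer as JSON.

T0:
  2·area = 56
  edge (0, 0)→(8, 12): d=(8,12) right/bottom  bias=-1
  edge (8, 12)→(2, 10): d=(-6,-2) top-left  bias=+0
  edge (2, 10)→(0, 0): d=(-2,-10) top-left  bias=+0
    (0,1)@(1, 3): e=[12,40,4] → #
    (1,1)@(3, 3): e=[-12,44,24] → ·
    (0,2)@(1, 5): e=[28,28,0] → #  [on edge]
    (1,2)@(3, 5): e=[4,32,20] → #
    (2,2)@(5, 5): e=[-20,36,40] → ·
    (0,3)@(1, 7): e=[44,16,-4] → ·
    (1,3)@(3, 7): e=[20,20,16] → #
    (2,3)@(5, 7): e=[-4,24,36] → ·
    (1,4)@(3, 9): e=[36,8,12] → #
    (2,4)@(5, 9): e=[12,12,32] → #
    (3,4)@(7, 9): e=[-12,16,52] → ·
    (1,5)@(3, 11): e=[52,-4,8] → ·
    (2,5)@(5, 11): e=[28,0,28] → #  [on edge]
    (5,6)@(11, 13): e=[-28,0,84] → ·  [on edge]
  covered (8 px):
    · · · · · ·
    # · · · · ·
    # # · · · ·
    · # · · · ·
    · # # · · ·
    · · # # · ·
    · · · · · ·

Final: [8,12,36]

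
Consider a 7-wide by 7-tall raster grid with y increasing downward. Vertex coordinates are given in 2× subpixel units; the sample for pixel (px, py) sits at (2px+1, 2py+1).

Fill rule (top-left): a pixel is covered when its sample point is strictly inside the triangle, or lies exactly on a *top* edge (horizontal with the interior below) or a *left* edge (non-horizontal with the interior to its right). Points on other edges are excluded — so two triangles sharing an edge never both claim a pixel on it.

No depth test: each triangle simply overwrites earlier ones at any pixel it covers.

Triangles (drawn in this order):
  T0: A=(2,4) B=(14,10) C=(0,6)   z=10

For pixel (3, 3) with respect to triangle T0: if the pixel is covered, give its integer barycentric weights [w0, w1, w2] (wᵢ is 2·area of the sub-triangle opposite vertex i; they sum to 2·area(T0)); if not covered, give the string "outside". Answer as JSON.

T0:
  2·area = 36
  edge (2, 4)→(14, 10): d=(12,6) right/bottom  bias=-1
  edge (14, 10)→(0, 6): d=(-14,-4) top-left  bias=+0
  edge (0, 6)→(2, 4): d=(2,-2) top-left  bias=+0
    (2,0)@(5, 1): e=[-54,90,0] → ·  [on edge]
    (1,1)@(3, 3): e=[-18,54,0] → ·  [on edge]
    (0,2)@(1, 5): e=[18,18,0] → █  [on edge]
    (1,2)@(3, 5): e=[6,26,4] → █
    (2,2)@(5, 5): e=[-6,34,8] → ·
    (0,3)@(1, 7): e=[42,-10,4] → ·
    (1,3)@(3, 7): e=[30,-2,8] → ·
    (2,3)@(5, 7): e=[18,6,12] → █
    (3,3)@(7, 7): e=[6,14,16] → █
    (4,3)@(9, 7): e=[-6,22,20] → ·
    (2,4)@(5, 9): e=[42,-22,16] → ·
    (3,4)@(7, 9): e=[30,-14,20] → ·
  covered (5 px):
    · · · · · · ·
    · · · · · · ·
    █ █ · · · · ·
    · · █ █ · · ·
    · · · · · █ ·
    · · · · · · ·
    · · · · · · ·

Answer: [14,16,6]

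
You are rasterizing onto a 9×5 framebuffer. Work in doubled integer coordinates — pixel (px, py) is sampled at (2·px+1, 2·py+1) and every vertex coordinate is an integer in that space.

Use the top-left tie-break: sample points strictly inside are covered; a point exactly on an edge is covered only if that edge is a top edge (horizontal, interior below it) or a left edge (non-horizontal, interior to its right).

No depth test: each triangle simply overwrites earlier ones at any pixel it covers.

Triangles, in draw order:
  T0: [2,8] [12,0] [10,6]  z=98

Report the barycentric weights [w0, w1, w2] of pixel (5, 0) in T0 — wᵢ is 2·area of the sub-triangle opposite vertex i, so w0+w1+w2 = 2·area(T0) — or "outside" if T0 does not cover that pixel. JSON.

T0:
  2·area = 44
  edge (2, 8)→(12, 0): d=(10,-8) top-left  bias=+0
  edge (12, 0)→(10, 6): d=(-2,6) right/bottom  bias=-1
  edge (10, 6)→(2, 8): d=(-8,2) right/bottom  bias=-1
    (5,0)@(11, 1): e=[2,4,38] → █
    (6,0)@(13, 1): e=[18,-8,34] → ·
    (4,1)@(9, 3): e=[6,12,26] → █
    (5,1)@(11, 3): e=[22,0,22] → ·  [on edge]
    (3,2)@(7, 5): e=[10,20,14] → █
    (5,2)@(11, 5): e=[42,-4,6] → ·
    (2,3)@(5, 7): e=[14,28,2] → █
    (3,3)@(7, 7): e=[30,16,-2] → ·
    (4,3)@(9, 7): e=[46,4,-6] → ·
    (2,4)@(5, 9): e=[34,24,-14] → ·
    (4,4)@(9, 9): e=[66,0,-22] → ·  [on edge]
  covered (5 px):
    · · · · · █ · · ·
    · · · · █ · · · ·
    · · · █ █ · · · ·
    · · █ · · · · · ·
    · · · · · · · · ·

Result: [4,38,2]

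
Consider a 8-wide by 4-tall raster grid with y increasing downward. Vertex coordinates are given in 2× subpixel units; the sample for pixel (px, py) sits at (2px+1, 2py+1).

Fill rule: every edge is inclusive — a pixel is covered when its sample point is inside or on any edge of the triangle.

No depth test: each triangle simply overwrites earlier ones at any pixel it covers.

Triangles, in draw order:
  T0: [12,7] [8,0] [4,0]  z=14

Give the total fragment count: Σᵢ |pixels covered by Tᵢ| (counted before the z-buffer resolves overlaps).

T0:
  2·area = 28  (B↔C swapped to make it positive)
  edge (12, 7)→(4, 0): d=(-8,-7) inclusive
  edge (4, 0)→(8, 0): d=(4,0) inclusive
  edge (8, 0)→(12, 7): d=(4,7) inclusive
    (3,0)@(7, 1): e=[13,4,11] → █
    (4,0)@(9, 1): e=[27,4,-3] → ·
    (3,1)@(7, 3): e=[-3,12,19] → ·
    (4,1)@(9, 3): e=[11,12,5] → █
    (5,1)@(11, 3): e=[25,12,-9] → ·
    (4,2)@(9, 5): e=[-5,20,13] → ·
  covered (2 px):
    · · · █ · · · ·
    · · · · █ · · ·
    · · · · · · · ·
    · · · · · · · ·

Result: 2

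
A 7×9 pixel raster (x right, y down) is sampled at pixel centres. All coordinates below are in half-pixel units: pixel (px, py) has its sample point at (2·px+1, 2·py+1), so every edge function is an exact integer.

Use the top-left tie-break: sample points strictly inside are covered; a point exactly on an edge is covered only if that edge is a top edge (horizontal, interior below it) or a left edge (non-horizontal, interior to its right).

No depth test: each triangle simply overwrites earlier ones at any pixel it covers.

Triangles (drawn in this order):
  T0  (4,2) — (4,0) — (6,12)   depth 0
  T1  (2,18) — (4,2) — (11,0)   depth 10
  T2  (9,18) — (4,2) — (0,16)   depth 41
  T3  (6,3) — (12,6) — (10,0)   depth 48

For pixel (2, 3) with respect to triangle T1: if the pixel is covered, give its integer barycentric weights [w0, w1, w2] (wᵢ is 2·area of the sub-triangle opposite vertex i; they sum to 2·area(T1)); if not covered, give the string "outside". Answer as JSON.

T0:
  2·area = 4
  edge (4, 2)→(4, 0): d=(0,-2) top-left  bias=+0
  edge (4, 0)→(6, 12): d=(2,12) right/bottom  bias=-1
  edge (6, 12)→(4, 2): d=(-2,-10) top-left  bias=+0
    (2,3)@(5, 7): e=[2,2,0] → X  [on edge]
    (3,3)@(7, 7): e=[6,-22,20] → .
    (2,4)@(5, 9): e=[2,6,-4] → .
    (3,8)@(7, 17): e=[6,-2,0] → .  [on edge]
  covered (1 px):
    . . . . . . .
    . . . . . . .
    . . . . . . .
    . . X . . . .
    . . . . . . .
    . . . . . . .
    . . . . . . .
    . . . . . . .
    . . . . . . .
T1:
  2·area = 108
  edge (2, 18)→(4, 2): d=(2,-16) top-left  bias=+0
  edge (4, 2)→(11, 0): d=(7,-2) top-left  bias=+0
  edge (11, 0)→(2, 18): d=(-9,18) right/bottom  bias=-1
    (4,0)@(9, 1): e=[78,3,27] → X
    (5,0)@(11, 1): e=[110,7,-9] → .
    (2,1)@(5, 3): e=[18,9,81] → X
    (3,1)@(7, 3): e=[50,13,45] → X
    (5,1)@(11, 3): e=[114,21,-27] → .
    (2,2)@(5, 5): e=[22,23,63] → X
    (4,2)@(9, 5): e=[86,31,-9] → .
    (2,3)@(5, 7): e=[26,37,45] → X
    (4,3)@(9, 7): e=[90,45,-27] → .
    (2,4)@(5, 9): e=[30,51,27] → X
    (3,4)@(7, 9): e=[62,55,-9] → .
    (1,5)@(3, 11): e=[2,61,45] → X
  covered (13 px):
    . . . . X . .
    . . X X X . .
    . . X X . . .
    . . X X . . .
    . . X . . . .
    . X X . . . .
    . X . . . . .
    . X . . . . .
    . . . . . . .
T2:
  2·area = 134  (B↔C swapped to make it positive)
  edge (9, 18)→(0, 16): d=(-9,-2) top-left  bias=+0
  edge (0, 16)→(4, 2): d=(4,-14) top-left  bias=+0
  edge (4, 2)→(9, 18): d=(5,16) right/bottom  bias=-1
    (1,3)@(3, 7): e=[87,6,41] → X
    (2,3)@(5, 7): e=[91,34,9] → X
    (3,3)@(7, 7): e=[95,62,-23] → .
    (1,4)@(3, 9): e=[69,14,51] → X
    (3,4)@(7, 9): e=[77,70,-13] → .
    (1,5)@(3, 11): e=[51,22,61] → X
    (3,5)@(7, 11): e=[59,78,-3] → .
    (0,6)@(1, 13): e=[29,2,103] → X
    (3,6)@(7, 13): e=[41,86,7] → X
    (4,6)@(9, 13): e=[45,114,-25] → .
    (0,7)@(1, 15): e=[11,10,113] → X
    (4,7)@(9, 15): e=[27,122,-15] → .
  covered (16 px):
    . . . . . . .
    . . . . . . .
    . . . . . . .
    . X X . . . .
    . X X . . . .
    . X X . . . .
    X X X X . . .
    X X X X . . .
    . . X X . . .
T3:
  2·area = 30  (B↔C swapped to make it positive)
  edge (6, 3)→(10, 0): d=(4,-3) top-left  bias=+0
  edge (10, 0)→(12, 6): d=(2,6) right/bottom  bias=-1
  edge (12, 6)→(6, 3): d=(-6,-3) top-left  bias=+0
    (4,0)@(9, 1): e=[1,8,21] → X
    (5,0)@(11, 1): e=[7,-4,27] → .
    (3,1)@(7, 3): e=[3,24,3] → X
    (5,1)@(11, 3): e=[15,0,15] → .  [on edge]
    (3,2)@(7, 5): e=[11,28,-9] → .
    (4,2)@(9, 5): e=[17,16,-3] → .
    (5,2)@(11, 5): e=[23,4,3] → X
    (6,2)@(13, 5): e=[29,-8,9] → .
    (5,3)@(11, 7): e=[31,8,-9] → .
    (6,4)@(13, 9): e=[45,0,-15] → .  [on edge]
  covered (4 px):
    . . . . X . .
    . . . X X . .
    . . . . . X .
    . . . . . . .
    . . . . . . .
    . . . . . . .
    . . . . . . .
    . . . . . . .
    . . . . . . .

Final: [37,45,26]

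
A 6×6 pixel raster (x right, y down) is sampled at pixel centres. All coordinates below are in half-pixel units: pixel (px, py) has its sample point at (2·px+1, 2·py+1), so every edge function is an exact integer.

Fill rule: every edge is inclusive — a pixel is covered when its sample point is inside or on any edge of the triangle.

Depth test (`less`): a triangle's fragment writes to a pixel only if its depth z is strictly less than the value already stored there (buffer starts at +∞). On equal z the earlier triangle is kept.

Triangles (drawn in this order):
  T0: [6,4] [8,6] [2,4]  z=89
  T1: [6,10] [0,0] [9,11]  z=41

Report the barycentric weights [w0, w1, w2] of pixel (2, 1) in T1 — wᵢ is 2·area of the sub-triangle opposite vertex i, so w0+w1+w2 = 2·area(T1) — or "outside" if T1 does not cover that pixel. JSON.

T0:
  2·area = 8
  edge (6, 4)→(8, 6): d=(2,2) inclusive
  edge (8, 6)→(2, 4): d=(-6,-2) inclusive
  edge (2, 4)→(6, 4): d=(4,0) inclusive
    (1,0)@(3, 1): e=[0,20,-12] → ·  [on edge]
    (2,1)@(5, 3): e=[0,12,-4] → ·  [on edge]
    (2,2)@(5, 5): e=[4,0,4] → #  [on edge]
    (3,2)@(7, 5): e=[0,4,4] → #  [on edge]
    (4,2)@(9, 5): e=[-4,8,4] → ·
    (2,3)@(5, 7): e=[8,-12,12] → ·
    (3,3)@(7, 7): e=[4,-8,12] → ·
    (4,3)@(9, 7): e=[0,-4,12] → ·  [on edge]
    (5,3)@(11, 7): e=[-4,0,12] → ·  [on edge]
    (5,4)@(11, 9): e=[0,-12,20] → ·  [on edge]
  covered (2 px):
    · · · · · ·
    · · · · · ·
    · · # # · ·
    · · · · · ·
    · · · · · ·
    · · · · · ·
T1:
  2·area = 24
  edge (6, 10)→(0, 0): d=(-6,-10) inclusive
  edge (0, 0)→(9, 11): d=(9,11) inclusive
  edge (9, 11)→(6, 10): d=(-3,-1) inclusive
    (1,2)@(3, 5): e=[0,12,12] → #  [on edge]
    (2,2)@(5, 5): e=[20,-10,14] → ·
    (1,3)@(3, 7): e=[-12,30,6] → ·
    (2,3)@(5, 7): e=[8,8,8] → #
    (3,3)@(7, 7): e=[28,-14,10] → ·
    (1,4)@(3, 9): e=[-24,48,0] → ·  [on edge]
    (2,4)@(5, 9): e=[-4,26,2] → ·
    (3,4)@(7, 9): e=[16,4,4] → #
    (4,4)@(9, 9): e=[36,-18,6] → ·
    (3,5)@(7, 11): e=[4,22,-2] → ·
    (4,5)@(9, 11): e=[24,0,0] → #  [on edge]
    (5,5)@(11, 11): e=[44,-22,2] → ·
  covered (4 px):
    · · · · · ·
    · · · · · ·
    · # · · · ·
    · · # · · ·
    · · · # · ·
    · · · · # ·

Final: "outside"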